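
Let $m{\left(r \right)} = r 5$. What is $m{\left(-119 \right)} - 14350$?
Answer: $-14945$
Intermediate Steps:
$m{\left(r \right)} = 5 r$
$m{\left(-119 \right)} - 14350 = 5 \left(-119\right) - 14350 = -595 - 14350 = -14945$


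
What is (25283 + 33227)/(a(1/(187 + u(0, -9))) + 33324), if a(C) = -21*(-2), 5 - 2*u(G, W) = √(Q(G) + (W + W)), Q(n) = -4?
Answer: 29255/16683 ≈ 1.7536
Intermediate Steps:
u(G, W) = 5/2 - √(-4 + 2*W)/2 (u(G, W) = 5/2 - √(-4 + (W + W))/2 = 5/2 - √(-4 + 2*W)/2)
a(C) = 42
(25283 + 33227)/(a(1/(187 + u(0, -9))) + 33324) = (25283 + 33227)/(42 + 33324) = 58510/33366 = 58510*(1/33366) = 29255/16683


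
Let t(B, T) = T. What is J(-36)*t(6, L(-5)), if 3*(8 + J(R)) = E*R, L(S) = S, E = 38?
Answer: 2320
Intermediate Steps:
J(R) = -8 + 38*R/3 (J(R) = -8 + (38*R)/3 = -8 + 38*R/3)
J(-36)*t(6, L(-5)) = (-8 + (38/3)*(-36))*(-5) = (-8 - 456)*(-5) = -464*(-5) = 2320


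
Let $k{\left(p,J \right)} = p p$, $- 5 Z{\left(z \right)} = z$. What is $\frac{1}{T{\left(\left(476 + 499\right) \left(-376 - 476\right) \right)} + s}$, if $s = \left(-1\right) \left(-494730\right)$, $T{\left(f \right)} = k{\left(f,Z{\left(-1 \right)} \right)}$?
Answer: $\frac{1}{690062984730} \approx 1.4491 \cdot 10^{-12}$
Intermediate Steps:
$Z{\left(z \right)} = - \frac{z}{5}$
$k{\left(p,J \right)} = p^{2}$
$T{\left(f \right)} = f^{2}$
$s = 494730$
$\frac{1}{T{\left(\left(476 + 499\right) \left(-376 - 476\right) \right)} + s} = \frac{1}{\left(\left(476 + 499\right) \left(-376 - 476\right)\right)^{2} + 494730} = \frac{1}{\left(975 \left(-852\right)\right)^{2} + 494730} = \frac{1}{\left(-830700\right)^{2} + 494730} = \frac{1}{690062490000 + 494730} = \frac{1}{690062984730}$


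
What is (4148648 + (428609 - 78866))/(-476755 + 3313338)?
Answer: 4498391/2836583 ≈ 1.5858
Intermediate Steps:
(4148648 + (428609 - 78866))/(-476755 + 3313338) = (4148648 + 349743)/2836583 = 4498391*(1/2836583) = 4498391/2836583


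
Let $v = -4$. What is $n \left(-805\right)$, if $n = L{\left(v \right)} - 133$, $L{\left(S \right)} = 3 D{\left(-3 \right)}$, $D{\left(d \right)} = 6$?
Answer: $92575$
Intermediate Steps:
$L{\left(S \right)} = 18$ ($L{\left(S \right)} = 3 \cdot 6 = 18$)
$n = -115$ ($n = 18 - 133 = -115$)
$n \left(-805\right) = \left(-115\right) \left(-805\right) = 92575$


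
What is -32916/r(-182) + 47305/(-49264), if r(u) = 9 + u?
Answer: 1613390059/8522672 ≈ 189.31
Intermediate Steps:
-32916/r(-182) + 47305/(-49264) = -32916/(9 - 182) + 47305/(-49264) = -32916/(-173) + 47305*(-1/49264) = -32916*(-1/173) - 47305/49264 = 32916/173 - 47305/49264 = 1613390059/8522672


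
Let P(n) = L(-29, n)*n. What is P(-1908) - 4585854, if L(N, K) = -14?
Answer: -4559142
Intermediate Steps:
P(n) = -14*n
P(-1908) - 4585854 = -14*(-1908) - 4585854 = 26712 - 4585854 = -4559142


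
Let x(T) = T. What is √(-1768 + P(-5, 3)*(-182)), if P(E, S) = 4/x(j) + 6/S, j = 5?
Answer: 2*I*√14235/5 ≈ 47.724*I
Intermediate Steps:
P(E, S) = ⅘ + 6/S (P(E, S) = 4/5 + 6/S = 4*(⅕) + 6/S = ⅘ + 6/S)
√(-1768 + P(-5, 3)*(-182)) = √(-1768 + (⅘ + 6/3)*(-182)) = √(-1768 + (⅘ + 6*(⅓))*(-182)) = √(-1768 + (⅘ + 2)*(-182)) = √(-1768 + (14/5)*(-182)) = √(-1768 - 2548/5) = √(-11388/5) = 2*I*√14235/5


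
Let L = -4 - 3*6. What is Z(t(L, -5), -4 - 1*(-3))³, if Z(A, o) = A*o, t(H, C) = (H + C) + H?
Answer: 117649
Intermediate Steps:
L = -22 (L = -4 - 18 = -22)
t(H, C) = C + 2*H (t(H, C) = (C + H) + H = C + 2*H)
Z(t(L, -5), -4 - 1*(-3))³ = ((-5 + 2*(-22))*(-4 - 1*(-3)))³ = ((-5 - 44)*(-4 + 3))³ = (-49*(-1))³ = 49³ = 117649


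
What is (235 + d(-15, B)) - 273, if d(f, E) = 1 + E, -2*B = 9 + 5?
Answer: -44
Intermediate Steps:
B = -7 (B = -(9 + 5)/2 = -½*14 = -7)
(235 + d(-15, B)) - 273 = (235 + (1 - 7)) - 273 = (235 - 6) - 273 = 229 - 273 = -44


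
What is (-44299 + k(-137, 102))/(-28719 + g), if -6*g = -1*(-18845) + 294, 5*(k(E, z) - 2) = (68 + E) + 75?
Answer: 1328874/957265 ≈ 1.3882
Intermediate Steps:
k(E, z) = 153/5 + E/5 (k(E, z) = 2 + ((68 + E) + 75)/5 = 2 + (143 + E)/5 = 2 + (143/5 + E/5) = 153/5 + E/5)
g = -19139/6 (g = -(-1*(-18845) + 294)/6 = -(18845 + 294)/6 = -⅙*19139 = -19139/6 ≈ -3189.8)
(-44299 + k(-137, 102))/(-28719 + g) = (-44299 + (153/5 + (⅕)*(-137)))/(-28719 - 19139/6) = (-44299 + (153/5 - 137/5))/(-191453/6) = (-44299 + 16/5)*(-6/191453) = -221479/5*(-6/191453) = 1328874/957265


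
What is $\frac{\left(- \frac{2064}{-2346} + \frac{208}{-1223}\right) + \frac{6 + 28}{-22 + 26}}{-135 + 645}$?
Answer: $\frac{8808049}{487756860} \approx 0.018058$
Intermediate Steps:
$\frac{\left(- \frac{2064}{-2346} + \frac{208}{-1223}\right) + \frac{6 + 28}{-22 + 26}}{-135 + 645} = \frac{\left(\left(-2064\right) \left(- \frac{1}{2346}\right) + 208 \left(- \frac{1}{1223}\right)\right) + \frac{34}{4}}{510} = \left(\left(\frac{344}{391} - \frac{208}{1223}\right) + 34 \cdot \frac{1}{4}\right) \frac{1}{510} = \left(\frac{339384}{478193} + \frac{17}{2}\right) \frac{1}{510} = \frac{8808049}{956386} \cdot \frac{1}{510} = \frac{8808049}{487756860}$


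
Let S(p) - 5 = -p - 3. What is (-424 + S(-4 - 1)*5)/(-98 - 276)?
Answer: 389/374 ≈ 1.0401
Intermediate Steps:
S(p) = 2 - p (S(p) = 5 + (-p - 3) = 5 + (-3 - p) = 2 - p)
(-424 + S(-4 - 1)*5)/(-98 - 276) = (-424 + (2 - (-4 - 1))*5)/(-98 - 276) = (-424 + (2 - 1*(-5))*5)/(-374) = (-424 + (2 + 5)*5)*(-1/374) = (-424 + 7*5)*(-1/374) = (-424 + 35)*(-1/374) = -389*(-1/374) = 389/374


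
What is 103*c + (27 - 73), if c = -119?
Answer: -12303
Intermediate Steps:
103*c + (27 - 73) = 103*(-119) + (27 - 73) = -12257 - 46 = -12303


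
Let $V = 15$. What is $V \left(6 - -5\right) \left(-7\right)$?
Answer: $-1155$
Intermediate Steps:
$V \left(6 - -5\right) \left(-7\right) = 15 \left(6 - -5\right) \left(-7\right) = 15 \left(6 + 5\right) \left(-7\right) = 15 \cdot 11 \left(-7\right) = 15 \left(-77\right) = -1155$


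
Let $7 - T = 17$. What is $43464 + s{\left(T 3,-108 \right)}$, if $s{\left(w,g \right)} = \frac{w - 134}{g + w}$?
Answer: $\frac{2999098}{69} \approx 43465.0$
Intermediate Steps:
$T = -10$ ($T = 7 - 17 = -10$)
$s{\left(w,g \right)} = \frac{-134 + w}{g + w}$
$43464 + s{\left(T 3,-108 \right)} = 43464 + \frac{-134 - 30}{-108 - 30} = 43464 + \frac{1}{-138} \left(-164\right) = 43464 - - \frac{82}{69} = 43464 + \frac{82}{69} = \frac{2999098}{69}$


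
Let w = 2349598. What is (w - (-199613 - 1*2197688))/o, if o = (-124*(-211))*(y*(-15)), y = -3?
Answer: 4746899/1177380 ≈ 4.0317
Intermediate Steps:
o = 1177380 (o = (-124*(-211))*(-3*(-15)) = 26164*45 = 1177380)
(w - (-199613 - 1*2197688))/o = (2349598 - (-199613 - 1*2197688))/1177380 = (2349598 - (-199613 - 2197688))*(1/1177380) = (2349598 - 1*(-2397301))*(1/1177380) = (2349598 + 2397301)*(1/1177380) = 4746899*(1/1177380) = 4746899/1177380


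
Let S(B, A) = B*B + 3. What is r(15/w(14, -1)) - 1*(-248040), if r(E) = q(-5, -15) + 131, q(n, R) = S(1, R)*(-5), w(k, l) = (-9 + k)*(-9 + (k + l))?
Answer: 248151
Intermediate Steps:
S(B, A) = 3 + B**2 (S(B, A) = B**2 + 3 = 3 + B**2)
w(k, l) = (-9 + k)*(-9 + k + l)
q(n, R) = -20 (q(n, R) = (3 + 1**2)*(-5) = (3 + 1)*(-5) = 4*(-5) = -20)
r(E) = 111 (r(E) = -20 + 131 = 111)
r(15/w(14, -1)) - 1*(-248040) = 111 - 1*(-248040) = 111 + 248040 = 248151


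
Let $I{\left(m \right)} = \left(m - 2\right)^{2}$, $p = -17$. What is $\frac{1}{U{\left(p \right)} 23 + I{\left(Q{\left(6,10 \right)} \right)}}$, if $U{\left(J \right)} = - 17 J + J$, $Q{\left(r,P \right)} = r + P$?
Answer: $\frac{1}{6452} \approx 0.00015499$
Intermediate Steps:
$Q{\left(r,P \right)} = P + r$
$I{\left(m \right)} = \left(-2 + m\right)^{2}$
$U{\left(J \right)} = - 16 J$
$\frac{1}{U{\left(p \right)} 23 + I{\left(Q{\left(6,10 \right)} \right)}} = \frac{1}{\left(-16\right) \left(-17\right) 23 + \left(-2 + \left(10 + 6\right)\right)^{2}} = \frac{1}{272 \cdot 23 + \left(-2 + 16\right)^{2}} = \frac{1}{6256 + 14^{2}} = \frac{1}{6256 + 196} = \frac{1}{6452}$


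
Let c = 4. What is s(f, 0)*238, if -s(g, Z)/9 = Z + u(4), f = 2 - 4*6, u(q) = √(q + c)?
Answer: -4284*√2 ≈ -6058.5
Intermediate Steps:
u(q) = √(4 + q) (u(q) = √(q + 4) = √(4 + q))
f = -22 (f = 2 - 24 = -22)
s(g, Z) = -18*√2 - 9*Z (s(g, Z) = -9*(Z + √(4 + 4)) = -9*(Z + √8) = -9*(Z + 2*√2) = -18*√2 - 9*Z)
s(f, 0)*238 = (-18*√2 - 9*0)*238 = (-18*√2 + 0)*238 = -18*√2*238 = -4284*√2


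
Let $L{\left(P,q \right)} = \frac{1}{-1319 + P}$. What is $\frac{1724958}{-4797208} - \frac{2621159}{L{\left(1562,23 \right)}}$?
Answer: $- \frac{1527770759137227}{2398604} \approx -6.3694 \cdot 10^{8}$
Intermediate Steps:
$\frac{1724958}{-4797208} - \frac{2621159}{L{\left(1562,23 \right)}} = \frac{1724958}{-4797208} - \frac{2621159}{\frac{1}{-1319 + 1562}} = 1724958 \left(- \frac{1}{4797208}\right) - \frac{2621159}{\frac{1}{243}} = - \frac{862479}{2398604} - 2621159 \frac{1}{\frac{1}{243}} = - \frac{862479}{2398604} - 636941637 = - \frac{1527770759137227}{2398604}$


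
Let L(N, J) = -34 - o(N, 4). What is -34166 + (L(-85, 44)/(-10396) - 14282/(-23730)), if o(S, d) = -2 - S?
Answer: -37294253023/1091580 ≈ -34165.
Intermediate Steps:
L(N, J) = -32 + N (L(N, J) = -34 - (-2 - N) = -34 + (2 + N) = -32 + N)
-34166 + (L(-85, 44)/(-10396) - 14282/(-23730)) = -34166 + ((-32 - 85)/(-10396) - 14282/(-23730)) = -34166 + (-117*(-1/10396) - 14282*(-1/23730)) = -34166 + (117/10396 + 7141/11865) = -34166 + 669257/1091580 = -37294253023/1091580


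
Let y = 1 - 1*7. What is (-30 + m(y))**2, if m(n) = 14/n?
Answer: 9409/9 ≈ 1045.4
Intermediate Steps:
y = -6 (y = 1 - 7 = -6)
(-30 + m(y))**2 = (-30 + 14/(-6))**2 = (-30 + 14*(-1/6))**2 = (-30 - 7/3)**2 = (-97/3)**2 = 9409/9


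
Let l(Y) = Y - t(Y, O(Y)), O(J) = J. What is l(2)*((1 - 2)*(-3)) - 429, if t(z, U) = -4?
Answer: -411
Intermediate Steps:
l(Y) = 4 + Y (l(Y) = Y - 1*(-4) = Y + 4 = 4 + Y)
l(2)*((1 - 2)*(-3)) - 429 = (4 + 2)*((1 - 2)*(-3)) - 429 = 6*(-1*(-3)) - 429 = 6*3 - 429 = 18 - 429 = -411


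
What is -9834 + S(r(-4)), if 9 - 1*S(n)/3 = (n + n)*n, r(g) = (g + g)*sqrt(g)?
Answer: -8271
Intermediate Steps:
r(g) = 2*g**(3/2) (r(g) = (2*g)*sqrt(g) = 2*g**(3/2))
S(n) = 27 - 6*n**2 (S(n) = 27 - 3*(n + n)*n = 27 - 3*2*n*n = 27 - 6*n**2)
-9834 + S(r(-4)) = -9834 + (27 - 6*(2*(-4)**(3/2))**2) = -9834 + (27 - 6*(2*(-8*I))**2) = -9834 + (27 - 6*(-16*I)**2) = -9834 + (27 - 6*(-256)) = -9834 + (27 + 1536) = -9834 + 1563 = -8271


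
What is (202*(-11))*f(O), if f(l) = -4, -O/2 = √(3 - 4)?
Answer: 8888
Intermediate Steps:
O = -2*I (O = -2*√(3 - 4) = -2*I ≈ -2.0*I)
(202*(-11))*f(O) = (202*(-11))*(-4) = -2222*(-4) = 8888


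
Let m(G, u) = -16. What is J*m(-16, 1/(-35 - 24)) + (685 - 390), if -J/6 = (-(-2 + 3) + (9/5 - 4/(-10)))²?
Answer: 10831/25 ≈ 433.24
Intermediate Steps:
J = -216/25 (J = -6*(-(-2 + 3) + (9/5 - 4/(-10)))² = -6*(-1*1 + (9*(⅕) - 4*(-⅒)))² = -6*(-1 + (9/5 + ⅖))² = -6*(-1 + 11/5)² = -6*(6/5)² = -6*36/25 = -216/25 ≈ -8.6400)
J*m(-16, 1/(-35 - 24)) + (685 - 390) = -216/25*(-16) + (685 - 390) = 3456/25 + 295 = 10831/25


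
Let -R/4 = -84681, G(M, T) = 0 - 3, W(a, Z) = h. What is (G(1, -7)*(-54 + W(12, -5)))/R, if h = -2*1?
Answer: 14/28227 ≈ 0.00049598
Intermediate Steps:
h = -2
W(a, Z) = -2
G(M, T) = -3
R = 338724 (R = -4*(-84681) = 338724)
(G(1, -7)*(-54 + W(12, -5)))/R = -3*(-54 - 2)/338724 = -3*(-56)*(1/338724) = 168*(1/338724) = 14/28227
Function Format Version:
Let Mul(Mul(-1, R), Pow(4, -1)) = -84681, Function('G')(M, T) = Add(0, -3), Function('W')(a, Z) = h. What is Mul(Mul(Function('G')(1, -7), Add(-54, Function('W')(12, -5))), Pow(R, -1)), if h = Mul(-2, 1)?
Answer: Rational(14, 28227) ≈ 0.00049598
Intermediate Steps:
h = -2
Function('W')(a, Z) = -2
Function('G')(M, T) = -3
R = 338724 (R = Mul(-4, -84681) = 338724)
Mul(Mul(Function('G')(1, -7), Add(-54, Function('W')(12, -5))), Pow(R, -1)) = Mul(Mul(-3, Add(-54, -2)), Pow(338724, -1)) = Mul(Mul(-3, -56), Rational(1, 338724)) = Mul(168, Rational(1, 338724)) = Rational(14, 28227)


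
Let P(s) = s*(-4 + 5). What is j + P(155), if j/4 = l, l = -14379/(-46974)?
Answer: 1223081/7829 ≈ 156.22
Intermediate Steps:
l = 4793/15658 (l = -14379*(-1/46974) = 4793/15658 ≈ 0.30611)
j = 9586/7829 (j = 4*(4793/15658) = 9586/7829 ≈ 1.2244)
P(s) = s (P(s) = s*1 = s)
j + P(155) = 9586/7829 + 155 = 1223081/7829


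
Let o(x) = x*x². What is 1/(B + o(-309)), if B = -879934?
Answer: -1/30383563 ≈ -3.2913e-8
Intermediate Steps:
o(x) = x³
1/(B + o(-309)) = 1/(-879934 + (-309)³) = 1/(-879934 - 29503629) = 1/(-30383563) = -1/30383563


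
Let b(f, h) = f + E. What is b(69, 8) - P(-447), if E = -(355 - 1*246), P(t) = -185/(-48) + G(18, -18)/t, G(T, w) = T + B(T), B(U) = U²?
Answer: -308173/7152 ≈ -43.089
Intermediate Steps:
G(T, w) = T + T²
P(t) = 185/48 + 342/t (P(t) = -185/(-48) + (18*(1 + 18))/t = -185*(-1/48) + (18*19)/t = 185/48 + 342/t)
E = -109 (E = -(355 - 246) = -1*109 = -109)
b(f, h) = -109 + f (b(f, h) = f - 109 = -109 + f)
b(69, 8) - P(-447) = (-109 + 69) - (185/48 + 342/(-447)) = -40 - (185/48 + 342*(-1/447)) = -40 - (185/48 - 114/149) = -40 - 1*22093/7152 = -40 - 22093/7152 = -308173/7152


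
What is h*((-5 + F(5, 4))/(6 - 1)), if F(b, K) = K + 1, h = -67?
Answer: 0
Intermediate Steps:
F(b, K) = 1 + K
h*((-5 + F(5, 4))/(6 - 1)) = -67*(-5 + (1 + 4))/(6 - 1) = -67*(-5 + 5)/5 = -0/5 = -67*0 = 0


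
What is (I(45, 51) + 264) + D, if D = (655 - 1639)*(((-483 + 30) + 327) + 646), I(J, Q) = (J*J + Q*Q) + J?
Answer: -506745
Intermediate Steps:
I(J, Q) = J + J² + Q² (I(J, Q) = (J² + Q²) + J = J + J² + Q²)
D = -511680 (D = -984*((-453 + 327) + 646) = -984*(-126 + 646) = -984*520 = -511680)
(I(45, 51) + 264) + D = ((45 + 45² + 51²) + 264) - 511680 = ((45 + 2025 + 2601) + 264) - 511680 = (4671 + 264) - 511680 = 4935 - 511680 = -506745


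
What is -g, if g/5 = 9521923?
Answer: -47609615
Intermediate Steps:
g = 47609615 (g = 5*9521923 = 47609615)
-g = -1*47609615 = -47609615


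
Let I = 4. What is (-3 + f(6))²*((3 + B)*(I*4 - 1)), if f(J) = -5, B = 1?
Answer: 3840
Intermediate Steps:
(-3 + f(6))²*((3 + B)*(I*4 - 1)) = (-3 - 5)²*((3 + 1)*(4*4 - 1)) = (-8)²*(4*(16 - 1)) = 64*(4*15) = 64*60 = 3840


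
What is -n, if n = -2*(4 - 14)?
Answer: -20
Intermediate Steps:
n = 20 (n = -2*(-10) = 20)
-n = -1*20 = -20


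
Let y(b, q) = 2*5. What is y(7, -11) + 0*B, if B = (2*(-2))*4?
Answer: 10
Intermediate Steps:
B = -16 (B = -4*4 = -16)
y(b, q) = 10
y(7, -11) + 0*B = 10 + 0*(-16) = 10 + 0 = 10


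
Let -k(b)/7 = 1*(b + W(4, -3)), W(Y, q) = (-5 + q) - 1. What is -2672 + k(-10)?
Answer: -2539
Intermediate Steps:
W(Y, q) = -6 + q
k(b) = 63 - 7*b (k(b) = -7*(b + (-6 - 3)) = -7*(b - 9) = -7*(-9 + b) = 63 - 7*b)
-2672 + k(-10) = -2672 + (63 - 7*(-10)) = -2672 + (63 + 70) = -2672 + 133 = -2539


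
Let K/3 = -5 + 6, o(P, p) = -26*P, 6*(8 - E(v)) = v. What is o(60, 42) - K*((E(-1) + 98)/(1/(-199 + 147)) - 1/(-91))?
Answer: 1365179/91 ≈ 15002.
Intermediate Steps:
E(v) = 8 - v/6
K = 3 (K = 3*(-5 + 6) = 3*1 = 3)
o(60, 42) - K*((E(-1) + 98)/(1/(-199 + 147)) - 1/(-91)) = -26*60 - 3*(((8 - ⅙*(-1)) + 98)/(1/(-199 + 147)) - 1/(-91)) = -1560 - 3*(((8 + ⅙) + 98)/(1/(-52)) - 1*(-1/91)) = -1560 - 3*((49/6 + 98)/(-1/52) + 1/91) = -1560 - 3*((637/6)*(-52) + 1/91) = -1560 - 3*(-16562/3 + 1/91) = -1560 - 3*(-1507139)/273 = -1560 - 1*(-1507139/91) = -1560 + 1507139/91 = 1365179/91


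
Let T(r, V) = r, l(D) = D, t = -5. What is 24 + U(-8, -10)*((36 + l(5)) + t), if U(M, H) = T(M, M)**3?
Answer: -18408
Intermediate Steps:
U(M, H) = M**3
24 + U(-8, -10)*((36 + l(5)) + t) = 24 + (-8)**3*((36 + 5) - 5) = 24 - 512*(41 - 5) = 24 - 512*36 = 24 - 18432 = -18408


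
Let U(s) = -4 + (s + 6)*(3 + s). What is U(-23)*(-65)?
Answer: -21840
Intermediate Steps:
U(s) = -4 + (3 + s)*(6 + s) (U(s) = -4 + (6 + s)*(3 + s) = -4 + (3 + s)*(6 + s))
U(-23)*(-65) = (14 + (-23)² + 9*(-23))*(-65) = (14 + 529 - 207)*(-65) = 336*(-65) = -21840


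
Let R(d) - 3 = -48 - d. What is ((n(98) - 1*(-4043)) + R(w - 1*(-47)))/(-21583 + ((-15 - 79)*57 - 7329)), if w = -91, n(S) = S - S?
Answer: -2021/17135 ≈ -0.11795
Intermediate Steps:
n(S) = 0
R(d) = -45 - d (R(d) = 3 + (-48 - d) = -45 - d)
((n(98) - 1*(-4043)) + R(w - 1*(-47)))/(-21583 + ((-15 - 79)*57 - 7329)) = ((0 - 1*(-4043)) + (-45 - (-91 - 1*(-47))))/(-21583 + ((-15 - 79)*57 - 7329)) = ((0 + 4043) + (-45 - (-91 + 47)))/(-21583 + (-94*57 - 7329)) = (4043 + (-45 - 1*(-44)))/(-21583 + (-5358 - 7329)) = (4043 + (-45 + 44))/(-21583 - 12687) = (4043 - 1)/(-34270) = 4042*(-1/34270) = -2021/17135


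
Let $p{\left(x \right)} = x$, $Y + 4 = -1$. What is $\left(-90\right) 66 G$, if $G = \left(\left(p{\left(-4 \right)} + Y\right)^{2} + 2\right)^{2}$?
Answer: $-40920660$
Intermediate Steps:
$Y = -5$ ($Y = -4 - 1 = -5$)
$G = 6889$ ($G = \left(\left(-4 - 5\right)^{2} + 2\right)^{2} = \left(\left(-9\right)^{2} + 2\right)^{2} = \left(81 + 2\right)^{2} = 83^{2} = 6889$)
$\left(-90\right) 66 G = \left(-90\right) 66 \cdot 6889 = \left(-5940\right) 6889 = -40920660$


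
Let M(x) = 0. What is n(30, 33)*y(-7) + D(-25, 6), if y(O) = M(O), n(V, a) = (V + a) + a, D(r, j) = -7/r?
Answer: 7/25 ≈ 0.28000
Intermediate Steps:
n(V, a) = V + 2*a
y(O) = 0
n(30, 33)*y(-7) + D(-25, 6) = (30 + 2*33)*0 - 7/(-25) = (30 + 66)*0 - 7*(-1/25) = 96*0 + 7/25 = 0 + 7/25 = 7/25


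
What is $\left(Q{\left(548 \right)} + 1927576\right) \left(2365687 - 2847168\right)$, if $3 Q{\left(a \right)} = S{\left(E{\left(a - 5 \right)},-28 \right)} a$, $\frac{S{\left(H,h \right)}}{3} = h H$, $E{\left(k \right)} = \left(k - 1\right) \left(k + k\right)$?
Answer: $4347645814423912$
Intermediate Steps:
$E{\left(k \right)} = 2 k \left(-1 + k\right)$ ($E{\left(k \right)} = \left(-1 + k\right) 2 k = 2 k \left(-1 + k\right)$)
$S{\left(H,h \right)} = 3 H h$ ($S{\left(H,h \right)} = 3 h H = 3 H h$)
$Q{\left(a \right)} = - 56 a \left(-6 + a\right) \left(-5 + a\right)$ ($Q{\left(a \right)} = \frac{3 \cdot 2 \left(a - 5\right) \left(-1 + \left(a - 5\right)\right) \left(-28\right) a}{3} = \frac{3 \cdot 2 \left(-5 + a\right) \left(-1 + \left(-5 + a\right)\right) \left(-28\right) a}{3} = \frac{3 \cdot 2 \left(-5 + a\right) \left(-6 + a\right) \left(-28\right) a}{3} = \frac{3 \cdot 2 \left(-6 + a\right) \left(-5 + a\right) \left(-28\right) a}{3} = \frac{- 168 \left(-6 + a\right) \left(-5 + a\right) a}{3} = \frac{\left(-168\right) a \left(-6 + a\right) \left(-5 + a\right)}{3} = - 56 a \left(-6 + a\right) \left(-5 + a\right)$)
$\left(Q{\left(548 \right)} + 1927576\right) \left(2365687 - 2847168\right) = \left(\left(-56\right) 548 \left(-6 + 548\right) \left(-5 + 548\right) + 1927576\right) \left(2365687 - 2847168\right) = \left(\left(-56\right) 548 \cdot 542 \cdot 543 + 1927576\right) \left(-481481\right) = \left(-9031662528 + 1927576\right) \left(-481481\right) = \left(-9029734952\right) \left(-481481\right) = 4347645814423912$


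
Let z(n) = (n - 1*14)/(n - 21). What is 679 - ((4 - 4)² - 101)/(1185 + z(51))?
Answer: 24166603/35587 ≈ 679.08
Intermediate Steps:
z(n) = (-14 + n)/(-21 + n) (z(n) = (n - 14)/(-21 + n) = (-14 + n)/(-21 + n))
679 - ((4 - 4)² - 101)/(1185 + z(51)) = 679 - ((4 - 4)² - 101)/(1185 + (-14 + 51)/(-21 + 51)) = 679 - (0² - 101)/(1185 + 37/30) = 679 - (0 - 101)/(1185 + (1/30)*37) = 679 - (-101)/(1185 + 37/30) = 679 - (-101)/35587/30 = 679 - (-101)*30/35587 = 679 - 1*(-3030/35587) = 679 + 3030/35587 = 24166603/35587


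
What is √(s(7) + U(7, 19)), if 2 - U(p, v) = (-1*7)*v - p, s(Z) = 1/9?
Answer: √1279/3 ≈ 11.921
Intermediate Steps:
s(Z) = ⅑
U(p, v) = 2 + p + 7*v (U(p, v) = 2 - ((-1*7)*v - p) = 2 - (-7*v - p) = 2 - (-p - 7*v) = 2 + (p + 7*v) = 2 + p + 7*v)
√(s(7) + U(7, 19)) = √(⅑ + (2 + 7 + 7*19)) = √(⅑ + (2 + 7 + 133)) = √(⅑ + 142) = √(1279/9) = √1279/3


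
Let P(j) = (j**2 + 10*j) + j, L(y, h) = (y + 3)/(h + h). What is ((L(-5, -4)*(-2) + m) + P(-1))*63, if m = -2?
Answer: -1575/2 ≈ -787.50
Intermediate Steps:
L(y, h) = (3 + y)/(2*h) (L(y, h) = (3 + y)/((2*h)) = (3 + y)*(1/(2*h)) = (3 + y)/(2*h))
P(j) = j**2 + 11*j
((L(-5, -4)*(-2) + m) + P(-1))*63 = ((((1/2)*(3 - 5)/(-4))*(-2) - 2) - (11 - 1))*63 = ((((1/2)*(-1/4)*(-2))*(-2) - 2) - 1*10)*63 = (((1/4)*(-2) - 2) - 10)*63 = ((-1/2 - 2) - 10)*63 = (-5/2 - 10)*63 = -25/2*63 = -1575/2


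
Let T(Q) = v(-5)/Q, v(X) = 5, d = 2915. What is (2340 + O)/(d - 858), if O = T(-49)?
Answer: 114655/100793 ≈ 1.1375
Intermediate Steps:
T(Q) = 5/Q
O = -5/49 (O = 5/(-49) = 5*(-1/49) = -5/49 ≈ -0.10204)
(2340 + O)/(d - 858) = (2340 - 5/49)/(2915 - 858) = (114655/49)/2057 = (114655/49)*(1/2057) = 114655/100793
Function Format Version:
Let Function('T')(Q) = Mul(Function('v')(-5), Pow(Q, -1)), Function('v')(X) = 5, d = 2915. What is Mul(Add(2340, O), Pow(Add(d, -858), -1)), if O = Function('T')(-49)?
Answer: Rational(114655, 100793) ≈ 1.1375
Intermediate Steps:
Function('T')(Q) = Mul(5, Pow(Q, -1))
O = Rational(-5, 49) (O = Mul(5, Pow(-49, -1)) = Mul(5, Rational(-1, 49)) = Rational(-5, 49) ≈ -0.10204)
Mul(Add(2340, O), Pow(Add(d, -858), -1)) = Mul(Add(2340, Rational(-5, 49)), Pow(Add(2915, -858), -1)) = Mul(Rational(114655, 49), Pow(2057, -1)) = Mul(Rational(114655, 49), Rational(1, 2057)) = Rational(114655, 100793)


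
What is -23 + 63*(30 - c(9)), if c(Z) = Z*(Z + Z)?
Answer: -8339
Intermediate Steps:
c(Z) = 2*Z**2 (c(Z) = Z*(2*Z) = 2*Z**2)
-23 + 63*(30 - c(9)) = -23 + 63*(30 - 2*9**2) = -23 + 63*(30 - 2*81) = -23 + 63*(30 - 1*162) = -23 + 63*(30 - 162) = -23 + 63*(-132) = -23 - 8316 = -8339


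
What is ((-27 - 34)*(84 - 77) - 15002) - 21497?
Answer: -36926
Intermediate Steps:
((-27 - 34)*(84 - 77) - 15002) - 21497 = (-61*7 - 15002) - 21497 = (-427 - 15002) - 21497 = -15429 - 21497 = -36926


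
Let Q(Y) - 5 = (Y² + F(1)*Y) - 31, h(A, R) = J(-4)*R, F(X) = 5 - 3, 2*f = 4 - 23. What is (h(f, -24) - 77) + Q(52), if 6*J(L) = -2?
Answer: 2713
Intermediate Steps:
J(L) = -⅓ (J(L) = (⅙)*(-2) = -⅓)
f = -19/2 (f = (4 - 23)/2 = (½)*(-19) = -19/2 ≈ -9.5000)
F(X) = 2
h(A, R) = -R/3
Q(Y) = -26 + Y² + 2*Y (Q(Y) = 5 + ((Y² + 2*Y) - 31) = 5 + (-31 + Y² + 2*Y) = -26 + Y² + 2*Y)
(h(f, -24) - 77) + Q(52) = (-⅓*(-24) - 77) + (-26 + 52² + 2*52) = (8 - 77) + (-26 + 2704 + 104) = -69 + 2782 = 2713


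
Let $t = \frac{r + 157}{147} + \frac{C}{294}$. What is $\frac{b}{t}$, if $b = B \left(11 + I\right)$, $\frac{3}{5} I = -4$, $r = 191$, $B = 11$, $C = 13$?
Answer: $\frac{14014}{709} \approx 19.766$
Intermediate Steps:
$I = - \frac{20}{3}$ ($I = \frac{5}{3} \left(-4\right) = - \frac{20}{3} \approx -6.6667$)
$t = \frac{709}{294}$ ($t = \frac{191 + 157}{147} + \frac{13}{294} = 348 \cdot \frac{1}{147} + 13 \cdot \frac{1}{294} = \frac{116}{49} + \frac{13}{294} = \frac{709}{294} \approx 2.4116$)
$b = \frac{143}{3}$ ($b = 11 \left(11 - \frac{20}{3}\right) = 11 \cdot \frac{13}{3} = \frac{143}{3} \approx 47.667$)
$\frac{b}{t} = \frac{143}{3 \cdot \frac{709}{294}} = \frac{143}{3} \cdot \frac{294}{709} = \frac{14014}{709}$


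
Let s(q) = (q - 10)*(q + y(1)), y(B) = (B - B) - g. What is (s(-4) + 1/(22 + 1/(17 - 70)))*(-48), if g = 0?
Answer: -3134064/1165 ≈ -2690.2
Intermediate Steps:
y(B) = 0 (y(B) = (B - B) - 1*0 = 0 + 0 = 0)
s(q) = q*(-10 + q) (s(q) = (q - 10)*(q + 0) = (-10 + q)*q = q*(-10 + q))
(s(-4) + 1/(22 + 1/(17 - 70)))*(-48) = (-4*(-10 - 4) + 1/(22 + 1/(17 - 70)))*(-48) = (-4*(-14) + 1/(22 + 1/(-53)))*(-48) = (56 + 1/(22 - 1/53))*(-48) = (56 + 1/(1165/53))*(-48) = (56 + 53/1165)*(-48) = (65293/1165)*(-48) = -3134064/1165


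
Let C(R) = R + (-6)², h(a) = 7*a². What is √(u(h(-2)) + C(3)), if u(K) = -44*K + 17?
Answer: 14*I*√6 ≈ 34.293*I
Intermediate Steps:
C(R) = 36 + R (C(R) = R + 36 = 36 + R)
u(K) = 17 - 44*K
√(u(h(-2)) + C(3)) = √((17 - 308*(-2)²) + (36 + 3)) = √((17 - 308*4) + 39) = √((17 - 44*28) + 39) = √((17 - 1232) + 39) = √(-1215 + 39) = √(-1176) = 14*I*√6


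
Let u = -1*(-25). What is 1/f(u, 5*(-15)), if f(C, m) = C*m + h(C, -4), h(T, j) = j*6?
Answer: -1/1899 ≈ -0.00052659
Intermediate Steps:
h(T, j) = 6*j
u = 25
f(C, m) = -24 + C*m (f(C, m) = C*m + 6*(-4) = C*m - 24 = -24 + C*m)
1/f(u, 5*(-15)) = 1/(-24 + 25*(5*(-15))) = 1/(-24 + 25*(-75)) = 1/(-24 - 1875) = 1/(-1899) = -1/1899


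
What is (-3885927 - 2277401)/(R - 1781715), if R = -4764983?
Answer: 3081664/3273349 ≈ 0.94144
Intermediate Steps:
(-3885927 - 2277401)/(R - 1781715) = (-3885927 - 2277401)/(-4764983 - 1781715) = -6163328/(-6546698) = -6163328*(-1/6546698) = 3081664/3273349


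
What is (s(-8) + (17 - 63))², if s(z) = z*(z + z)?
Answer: 6724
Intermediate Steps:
s(z) = 2*z² (s(z) = z*(2*z) = 2*z²)
(s(-8) + (17 - 63))² = (2*(-8)² + (17 - 63))² = (2*64 - 46)² = (128 - 46)² = 82² = 6724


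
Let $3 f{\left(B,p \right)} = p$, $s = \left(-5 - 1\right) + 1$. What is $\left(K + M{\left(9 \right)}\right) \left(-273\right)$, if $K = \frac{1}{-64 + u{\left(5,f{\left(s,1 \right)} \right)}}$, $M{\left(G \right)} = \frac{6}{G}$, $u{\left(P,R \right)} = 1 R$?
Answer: $- \frac{33943}{191} \approx -177.71$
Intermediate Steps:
$s = -5$ ($s = -6 + 1 = -5$)
$f{\left(B,p \right)} = \frac{p}{3}$
$u{\left(P,R \right)} = R$
$K = - \frac{3}{191}$ ($K = \frac{1}{-64 + \frac{1}{3} \cdot 1} = \frac{1}{-64 + \frac{1}{3}} = \frac{1}{- \frac{191}{3}} = - \frac{3}{191} \approx -0.015707$)
$\left(K + M{\left(9 \right)}\right) \left(-273\right) = \left(- \frac{3}{191} + \frac{6}{9}\right) \left(-273\right) = \left(- \frac{3}{191} + 6 \cdot \frac{1}{9}\right) \left(-273\right) = \left(- \frac{3}{191} + \frac{2}{3}\right) \left(-273\right) = \frac{373}{573} \left(-273\right) = - \frac{33943}{191}$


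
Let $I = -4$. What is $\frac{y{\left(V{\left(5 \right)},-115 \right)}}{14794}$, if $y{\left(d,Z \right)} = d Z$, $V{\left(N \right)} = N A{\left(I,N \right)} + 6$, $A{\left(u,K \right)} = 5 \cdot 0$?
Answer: $- \frac{345}{7397} \approx -0.046641$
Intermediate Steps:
$A{\left(u,K \right)} = 0$
$V{\left(N \right)} = 6$ ($V{\left(N \right)} = N 0 + 6 = 0 + 6 = 6$)
$y{\left(d,Z \right)} = Z d$
$\frac{y{\left(V{\left(5 \right)},-115 \right)}}{14794} = \frac{\left(-115\right) 6}{14794} = \left(-690\right) \frac{1}{14794} = - \frac{345}{7397}$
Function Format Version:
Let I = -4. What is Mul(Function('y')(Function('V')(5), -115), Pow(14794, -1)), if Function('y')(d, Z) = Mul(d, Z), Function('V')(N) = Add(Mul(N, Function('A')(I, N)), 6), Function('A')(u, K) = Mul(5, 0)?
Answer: Rational(-345, 7397) ≈ -0.046641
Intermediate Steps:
Function('A')(u, K) = 0
Function('V')(N) = 6 (Function('V')(N) = Add(Mul(N, 0), 6) = Add(0, 6) = 6)
Function('y')(d, Z) = Mul(Z, d)
Mul(Function('y')(Function('V')(5), -115), Pow(14794, -1)) = Mul(Mul(-115, 6), Pow(14794, -1)) = Mul(-690, Rational(1, 14794)) = Rational(-345, 7397)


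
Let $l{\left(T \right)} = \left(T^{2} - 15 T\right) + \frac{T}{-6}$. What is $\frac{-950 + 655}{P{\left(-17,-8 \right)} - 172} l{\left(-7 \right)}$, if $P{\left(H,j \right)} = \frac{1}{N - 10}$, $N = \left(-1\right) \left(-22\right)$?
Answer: $\frac{549290}{2063} \approx 266.26$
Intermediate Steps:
$N = 22$
$P{\left(H,j \right)} = \frac{1}{12}$ ($P{\left(H,j \right)} = \frac{1}{22 - 10} = \frac{1}{12}$)
$l{\left(T \right)} = T^{2} - \frac{91 T}{6}$ ($l{\left(T \right)} = \left(T^{2} - 15 T\right) + T \left(- \frac{1}{6}\right) = \left(T^{2} - 15 T\right) - \frac{T}{6} = T^{2} - \frac{91 T}{6}$)
$\frac{-950 + 655}{P{\left(-17,-8 \right)} - 172} l{\left(-7 \right)} = \frac{-950 + 655}{\frac{1}{12} - 172} \cdot \frac{1}{6} \left(-7\right) \left(-91 + 6 \left(-7\right)\right) = - \frac{295}{- \frac{2063}{12}} \cdot \frac{1}{6} \left(-7\right) \left(-91 - 42\right) = \left(-295\right) \left(- \frac{12}{2063}\right) \frac{1}{6} \left(-7\right) \left(-133\right) = \frac{3540}{2063} \cdot \frac{931}{6} = \frac{549290}{2063}$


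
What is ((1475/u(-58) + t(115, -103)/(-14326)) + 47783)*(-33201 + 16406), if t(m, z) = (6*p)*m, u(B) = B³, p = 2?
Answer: -38675275036799265/48192664 ≈ -8.0251e+8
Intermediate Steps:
t(m, z) = 12*m (t(m, z) = (6*2)*m = 12*m)
((1475/u(-58) + t(115, -103)/(-14326)) + 47783)*(-33201 + 16406) = ((1475/((-58)³) + (12*115)/(-14326)) + 47783)*(-33201 + 16406) = ((1475/(-195112) + 1380*(-1/14326)) + 47783)*(-16795) = ((1475*(-1/195112) - 690/7163) + 47783)*(-16795) = ((-1475/195112 - 690/7163) + 47783)*(-16795) = (-5006645/48192664 + 47783)*(-16795) = (2302785057267/48192664)*(-16795) = -38675275036799265/48192664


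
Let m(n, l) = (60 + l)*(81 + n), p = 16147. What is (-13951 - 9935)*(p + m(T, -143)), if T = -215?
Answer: -651347334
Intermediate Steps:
(-13951 - 9935)*(p + m(T, -143)) = (-13951 - 9935)*(16147 + (4860 + 60*(-215) + 81*(-143) - 143*(-215))) = -23886*(16147 + (4860 - 12900 - 11583 + 30745)) = -23886*(16147 + 11122) = -23886*27269 = -651347334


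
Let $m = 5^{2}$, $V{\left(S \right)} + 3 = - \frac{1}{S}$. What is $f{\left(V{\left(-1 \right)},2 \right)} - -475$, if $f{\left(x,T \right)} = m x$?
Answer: $425$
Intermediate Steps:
$V{\left(S \right)} = -3 - \frac{1}{S}$
$m = 25$
$f{\left(x,T \right)} = 25 x$
$f{\left(V{\left(-1 \right)},2 \right)} - -475 = 25 \left(-3 - \frac{1}{-1}\right) - -475 = 25 \left(-3 - -1\right) + 475 = 25 \left(-3 + 1\right) + 475 = 25 \left(-2\right) + 475 = -50 + 475 = 425$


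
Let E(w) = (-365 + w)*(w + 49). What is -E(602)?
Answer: -154287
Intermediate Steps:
E(w) = (-365 + w)*(49 + w)
-E(602) = -(-17885 + 602² - 316*602) = -(-17885 + 362404 - 190232) = -1*154287 = -154287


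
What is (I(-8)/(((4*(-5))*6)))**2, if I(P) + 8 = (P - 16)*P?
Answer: 529/225 ≈ 2.3511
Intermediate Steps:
I(P) = -8 + P*(-16 + P) (I(P) = -8 + (P - 16)*P = -8 + (-16 + P)*P = -8 + P*(-16 + P))
(I(-8)/(((4*(-5))*6)))**2 = ((-8 + (-8)**2 - 16*(-8))/(((4*(-5))*6)))**2 = ((-8 + 64 + 128)/((-20*6)))**2 = (184/(-120))**2 = (184*(-1/120))**2 = (-23/15)**2 = 529/225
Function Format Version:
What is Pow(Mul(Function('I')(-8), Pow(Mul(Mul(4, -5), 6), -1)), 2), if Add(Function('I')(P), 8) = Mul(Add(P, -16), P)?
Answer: Rational(529, 225) ≈ 2.3511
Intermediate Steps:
Function('I')(P) = Add(-8, Mul(P, Add(-16, P))) (Function('I')(P) = Add(-8, Mul(Add(P, -16), P)) = Add(-8, Mul(Add(-16, P), P)) = Add(-8, Mul(P, Add(-16, P))))
Pow(Mul(Function('I')(-8), Pow(Mul(Mul(4, -5), 6), -1)), 2) = Pow(Mul(Add(-8, Pow(-8, 2), Mul(-16, -8)), Pow(Mul(Mul(4, -5), 6), -1)), 2) = Pow(Mul(Add(-8, 64, 128), Pow(Mul(-20, 6), -1)), 2) = Pow(Mul(184, Pow(-120, -1)), 2) = Pow(Mul(184, Rational(-1, 120)), 2) = Pow(Rational(-23, 15), 2) = Rational(529, 225)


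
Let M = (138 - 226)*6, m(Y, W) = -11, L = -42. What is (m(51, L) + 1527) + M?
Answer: 988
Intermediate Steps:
M = -528 (M = -88*6 = -528)
(m(51, L) + 1527) + M = (-11 + 1527) - 528 = 1516 - 528 = 988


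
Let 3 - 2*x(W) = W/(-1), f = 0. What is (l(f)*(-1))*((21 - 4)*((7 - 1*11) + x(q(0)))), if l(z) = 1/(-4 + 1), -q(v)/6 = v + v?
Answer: -85/6 ≈ -14.167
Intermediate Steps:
q(v) = -12*v (q(v) = -6*(v + v) = -12*v)
x(W) = 3/2 + W/2 (x(W) = 3/2 - W/(2*(-1)) = 3/2 - W*(-1)/2 = 3/2 - (-1)*W/2 = 3/2 + W/2)
l(z) = -⅓ (l(z) = 1/(-3) = -⅓)
(l(f)*(-1))*((21 - 4)*((7 - 1*11) + x(q(0)))) = (-⅓*(-1))*((21 - 4)*((7 - 1*11) + (3/2 + (-12*0)/2))) = (17*((7 - 11) + (3/2 + (½)*0)))/3 = (17*(-4 + (3/2 + 0)))/3 = (17*(-4 + 3/2))/3 = (17*(-5/2))/3 = (⅓)*(-85/2) = -85/6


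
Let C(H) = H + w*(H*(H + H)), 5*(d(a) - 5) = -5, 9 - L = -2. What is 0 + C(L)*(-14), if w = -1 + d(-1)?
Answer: -10318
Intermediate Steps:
L = 11 (L = 9 - 1*(-2) = 9 + 2 = 11)
d(a) = 4 (d(a) = 5 + (⅕)*(-5) = 5 - 1 = 4)
w = 3 (w = -1 + 4 = 3)
C(H) = H + 6*H² (C(H) = H + 3*(H*(H + H)) = H + 3*(H*(2*H)) = H + 3*(2*H²) = H + 6*H²)
0 + C(L)*(-14) = 0 + (11*(1 + 6*11))*(-14) = 0 + (11*(1 + 66))*(-14) = 0 + (11*67)*(-14) = 0 + 737*(-14) = 0 - 10318 = -10318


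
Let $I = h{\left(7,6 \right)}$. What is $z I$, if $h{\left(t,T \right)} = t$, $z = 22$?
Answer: $154$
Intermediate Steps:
$I = 7$
$z I = 22 \cdot 7 = 154$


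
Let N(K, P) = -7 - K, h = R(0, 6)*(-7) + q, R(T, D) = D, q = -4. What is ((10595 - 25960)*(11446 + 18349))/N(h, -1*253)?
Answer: -457800175/39 ≈ -1.1738e+7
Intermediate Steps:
h = -46 (h = 6*(-7) - 4 = -42 - 4 = -46)
((10595 - 25960)*(11446 + 18349))/N(h, -1*253) = ((10595 - 25960)*(11446 + 18349))/(-7 - 1*(-46)) = (-15365*29795)/(-7 + 46) = -457800175/39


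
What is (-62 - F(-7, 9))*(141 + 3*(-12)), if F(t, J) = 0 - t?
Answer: -7245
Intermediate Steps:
F(t, J) = -t
(-62 - F(-7, 9))*(141 + 3*(-12)) = (-62 - (-1)*(-7))*(141 + 3*(-12)) = (-62 - 1*7)*(141 - 36) = (-62 - 7)*105 = -69*105 = -7245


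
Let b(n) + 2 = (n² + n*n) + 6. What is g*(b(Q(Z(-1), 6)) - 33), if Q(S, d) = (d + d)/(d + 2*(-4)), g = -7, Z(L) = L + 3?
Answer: -301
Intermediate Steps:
Z(L) = 3 + L
Q(S, d) = 2*d/(-8 + d) (Q(S, d) = (2*d)/(d - 8) = (2*d)/(-8 + d) = 2*d/(-8 + d))
b(n) = 4 + 2*n² (b(n) = -2 + ((n² + n*n) + 6) = -2 + ((n² + n²) + 6) = -2 + (2*n² + 6) = -2 + (6 + 2*n²) = 4 + 2*n²)
g*(b(Q(Z(-1), 6)) - 33) = -7*((4 + 2*(2*6/(-8 + 6))²) - 33) = -7*((4 + 2*(2*6/(-2))²) - 33) = -7*((4 + 2*(2*6*(-½))²) - 33) = -7*((4 + 2*(-6)²) - 33) = -7*((4 + 2*36) - 33) = -7*((4 + 72) - 33) = -7*(76 - 33) = -7*43 = -301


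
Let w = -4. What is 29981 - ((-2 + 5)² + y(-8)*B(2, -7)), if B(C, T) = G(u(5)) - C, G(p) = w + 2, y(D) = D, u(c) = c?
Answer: 29940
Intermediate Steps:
G(p) = -2 (G(p) = -4 + 2 = -2)
B(C, T) = -2 - C
29981 - ((-2 + 5)² + y(-8)*B(2, -7)) = 29981 - ((-2 + 5)² - 8*(-2 - 1*2)) = 29981 - (3² - 8*(-2 - 2)) = 29981 - (9 - 8*(-4)) = 29981 - (9 + 32) = 29981 - 1*41 = 29981 - 41 = 29940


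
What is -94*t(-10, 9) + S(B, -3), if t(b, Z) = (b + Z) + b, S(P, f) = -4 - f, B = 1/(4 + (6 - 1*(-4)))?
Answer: 1033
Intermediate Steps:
B = 1/14 (B = 1/(4 + (6 + 4)) = 1/(4 + 10) = 1/14 ≈ 0.071429)
t(b, Z) = Z + 2*b (t(b, Z) = (Z + b) + b = Z + 2*b)
-94*t(-10, 9) + S(B, -3) = -94*(9 + 2*(-10)) + (-4 - 1*(-3)) = -94*(9 - 20) + (-4 + 3) = -94*(-11) - 1 = 1034 - 1 = 1033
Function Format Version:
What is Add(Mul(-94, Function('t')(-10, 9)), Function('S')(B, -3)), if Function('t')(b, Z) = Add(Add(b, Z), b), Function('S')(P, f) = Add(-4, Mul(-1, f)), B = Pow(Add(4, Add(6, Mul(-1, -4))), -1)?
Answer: 1033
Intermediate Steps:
B = Rational(1, 14) (B = Pow(Add(4, Add(6, 4)), -1) = Pow(Add(4, 10), -1) = Pow(14, -1) = Rational(1, 14) ≈ 0.071429)
Function('t')(b, Z) = Add(Z, Mul(2, b)) (Function('t')(b, Z) = Add(Add(Z, b), b) = Add(Z, Mul(2, b)))
Add(Mul(-94, Function('t')(-10, 9)), Function('S')(B, -3)) = Add(Mul(-94, Add(9, Mul(2, -10))), Add(-4, Mul(-1, -3))) = Add(Mul(-94, Add(9, -20)), Add(-4, 3)) = Add(Mul(-94, -11), -1) = Add(1034, -1) = 1033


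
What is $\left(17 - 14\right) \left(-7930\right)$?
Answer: $-23790$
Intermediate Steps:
$\left(17 - 14\right) \left(-7930\right) = 3 \left(-7930\right) = -23790$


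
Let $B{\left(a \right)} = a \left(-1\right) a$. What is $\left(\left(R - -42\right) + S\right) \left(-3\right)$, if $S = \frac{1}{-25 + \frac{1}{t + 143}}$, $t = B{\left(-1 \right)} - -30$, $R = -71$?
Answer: $\frac{124843}{1433} \approx 87.12$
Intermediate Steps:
$B{\left(a \right)} = - a^{2}$ ($B{\left(a \right)} = - a a = - a^{2}$)
$t = 29$ ($t = - \left(-1\right)^{2} - -30 = \left(-1\right) 1 + 30 = -1 + 30 = 29$)
$S = - \frac{172}{4299}$ ($S = \frac{1}{-25 + \frac{1}{29 + 143}} = \frac{1}{-25 + \frac{1}{172}} = \frac{1}{- \frac{4299}{172}} = - \frac{172}{4299} \approx -0.040009$)
$\left(\left(R - -42\right) + S\right) \left(-3\right) = \left(\left(-71 - -42\right) - \frac{172}{4299}\right) \left(-3\right) = \left(\left(-71 + 42\right) - \frac{172}{4299}\right) \left(-3\right) = \left(-29 - \frac{172}{4299}\right) \left(-3\right) = \left(- \frac{124843}{4299}\right) \left(-3\right) = \frac{124843}{1433}$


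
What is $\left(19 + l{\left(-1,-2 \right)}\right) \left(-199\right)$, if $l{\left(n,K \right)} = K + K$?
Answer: $-2985$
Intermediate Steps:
$l{\left(n,K \right)} = 2 K$
$\left(19 + l{\left(-1,-2 \right)}\right) \left(-199\right) = \left(19 + 2 \left(-2\right)\right) \left(-199\right) = \left(19 - 4\right) \left(-199\right) = 15 \left(-199\right) = -2985$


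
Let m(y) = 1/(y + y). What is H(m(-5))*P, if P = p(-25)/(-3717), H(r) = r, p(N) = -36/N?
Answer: 2/51625 ≈ 3.8741e-5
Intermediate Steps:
m(y) = 1/(2*y)
P = -4/10325 (P = -36/(-25)/(-3717) = -36*(-1/25)*(-1/3717) = (36/25)*(-1/3717) = -4/10325 ≈ -0.00038741)
H(m(-5))*P = ((½)/(-5))*(-4/10325) = ((½)*(-⅕))*(-4/10325) = -⅒*(-4/10325) = 2/51625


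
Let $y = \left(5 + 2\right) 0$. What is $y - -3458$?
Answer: $3458$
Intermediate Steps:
$y = 0$ ($y = 7 \cdot 0 = 0$)
$y - -3458 = 0 - -3458 = 0 + 3458 = 3458$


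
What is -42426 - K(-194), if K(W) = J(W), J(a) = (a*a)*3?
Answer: -155334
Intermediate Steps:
J(a) = 3*a**2 (J(a) = a**2*3 = 3*a**2)
K(W) = 3*W**2
-42426 - K(-194) = -42426 - 3*(-194)**2 = -42426 - 3*37636 = -42426 - 1*112908 = -42426 - 112908 = -155334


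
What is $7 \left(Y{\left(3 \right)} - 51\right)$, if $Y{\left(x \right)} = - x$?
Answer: $-378$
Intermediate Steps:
$7 \left(Y{\left(3 \right)} - 51\right) = 7 \left(\left(-1\right) 3 - 51\right) = 7 \left(-3 - 51\right) = 7 \left(-54\right) = -378$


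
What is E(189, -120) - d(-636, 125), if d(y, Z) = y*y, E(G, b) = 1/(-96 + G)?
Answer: -37618127/93 ≈ -4.0450e+5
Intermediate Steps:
d(y, Z) = y**2
E(189, -120) - d(-636, 125) = 1/(-96 + 189) - 1*(-636)**2 = 1/93 - 1*404496 = 1/93 - 404496 = -37618127/93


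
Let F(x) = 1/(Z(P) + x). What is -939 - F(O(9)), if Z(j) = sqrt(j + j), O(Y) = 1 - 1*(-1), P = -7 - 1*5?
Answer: (-939*sqrt(6) + 1879*I/2)/(sqrt(6) - I) ≈ -939.07 + 0.17496*I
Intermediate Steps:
P = -12 (P = -7 - 5 = -12)
O(Y) = 2 (O(Y) = 1 + 1 = 2)
Z(j) = sqrt(2)*sqrt(j) (Z(j) = sqrt(2*j) = sqrt(2)*sqrt(j))
F(x) = 1/(x + 2*I*sqrt(6)) (F(x) = 1/(sqrt(2)*sqrt(-12) + x) = 1/(sqrt(2)*(2*I*sqrt(3)) + x) = 1/(2*I*sqrt(6) + x) = 1/(x + 2*I*sqrt(6)))
-939 - F(O(9)) = -939 - 1/(2 + 2*I*sqrt(6))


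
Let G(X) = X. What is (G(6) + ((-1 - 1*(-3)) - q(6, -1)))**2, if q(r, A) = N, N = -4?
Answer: 144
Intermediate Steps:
q(r, A) = -4
(G(6) + ((-1 - 1*(-3)) - q(6, -1)))**2 = (6 + ((-1 - 1*(-3)) - 1*(-4)))**2 = (6 + ((-1 + 3) + 4))**2 = (6 + (2 + 4))**2 = (6 + 6)**2 = 12**2 = 144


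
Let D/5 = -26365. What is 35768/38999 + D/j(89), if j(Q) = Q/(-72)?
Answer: 370158291952/3470911 ≈ 1.0665e+5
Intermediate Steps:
D = -131825 (D = 5*(-26365) = -131825)
j(Q) = -Q/72 (j(Q) = Q*(-1/72) = -Q/72)
35768/38999 + D/j(89) = 35768/38999 - 131825/((-1/72*89)) = 35768*(1/38999) - 131825/(-89/72) = 35768/38999 - 131825*(-72/89) = 35768/38999 + 9491400/89 = 370158291952/3470911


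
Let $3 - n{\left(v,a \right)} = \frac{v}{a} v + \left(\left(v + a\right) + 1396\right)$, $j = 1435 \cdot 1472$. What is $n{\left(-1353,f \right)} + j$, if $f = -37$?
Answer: $\frac{79986338}{37} \approx 2.1618 \cdot 10^{6}$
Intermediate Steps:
$j = 2112320$
$n{\left(v,a \right)} = -1393 - a - v - \frac{v^{2}}{a}$ ($n{\left(v,a \right)} = 3 - \left(\frac{v}{a} v + \left(\left(v + a\right) + 1396\right)\right) = 3 - \left(\frac{v^{2}}{a} + \left(\left(a + v\right) + 1396\right)\right) = 3 - \left(\frac{v^{2}}{a} + \left(1396 + a + v\right)\right) = 3 - \left(1396 + a + v + \frac{v^{2}}{a}\right) = -1393 - a - v - \frac{v^{2}}{a}$)
$n{\left(-1353,f \right)} + j = \left(-1393 - -37 - -1353 - \frac{\left(-1353\right)^{2}}{-37}\right) + 2112320 = \left(-1393 + 37 + 1353 - \left(- \frac{1}{37}\right) 1830609\right) + 2112320 = \left(-1393 + 37 + 1353 + \frac{1830609}{37}\right) + 2112320 = \frac{1830498}{37} + 2112320 = \frac{79986338}{37}$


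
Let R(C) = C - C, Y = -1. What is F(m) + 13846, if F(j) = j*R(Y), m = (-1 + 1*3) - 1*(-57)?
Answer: 13846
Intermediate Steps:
R(C) = 0
m = 59 (m = (-1 + 3) + 57 = 2 + 57 = 59)
F(j) = 0 (F(j) = j*0 = 0)
F(m) + 13846 = 0 + 13846 = 13846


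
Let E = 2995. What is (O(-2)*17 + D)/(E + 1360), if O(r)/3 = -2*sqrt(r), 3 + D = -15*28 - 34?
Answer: -457/4355 - 102*I*sqrt(2)/4355 ≈ -0.10494 - 0.033123*I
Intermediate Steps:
D = -457 (D = -3 + (-15*28 - 34) = -3 + (-420 - 34) = -3 - 454 = -457)
O(r) = -6*sqrt(r) (O(r) = 3*(-2*sqrt(r)) = -6*sqrt(r))
(O(-2)*17 + D)/(E + 1360) = (-6*I*sqrt(2)*17 - 457)/(2995 + 1360) = (-6*I*sqrt(2)*17 - 457)/4355 = (-6*I*sqrt(2)*17 - 457)*(1/4355) = (-102*I*sqrt(2) - 457)*(1/4355) = (-457 - 102*I*sqrt(2))*(1/4355) = -457/4355 - 102*I*sqrt(2)/4355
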